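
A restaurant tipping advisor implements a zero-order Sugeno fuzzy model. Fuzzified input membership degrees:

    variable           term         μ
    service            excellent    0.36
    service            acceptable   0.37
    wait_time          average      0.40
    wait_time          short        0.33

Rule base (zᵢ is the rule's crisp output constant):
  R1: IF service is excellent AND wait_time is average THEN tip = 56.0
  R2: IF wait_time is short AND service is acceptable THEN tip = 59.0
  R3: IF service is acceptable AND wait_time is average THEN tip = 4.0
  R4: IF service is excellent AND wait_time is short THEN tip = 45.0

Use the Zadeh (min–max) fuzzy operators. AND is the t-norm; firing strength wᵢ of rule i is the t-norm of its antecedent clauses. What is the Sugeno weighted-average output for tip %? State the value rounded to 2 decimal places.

40.26

R1 (z=56.0): excellent=0.36, average=0.40; AND[min(a, b)] → w = 0.36
R2 (z=59.0): short=0.33, acceptable=0.37; AND[min(a, b)] → w = 0.33
R3 (z=4.0): acceptable=0.37, average=0.40; AND[min(a, b)] → w = 0.37
R4 (z=45.0): excellent=0.36, short=0.33; AND[min(a, b)] → w = 0.33
Weighted average = (0.36·56.0 + 0.33·59.0 + 0.37·4.0 + 0.33·45.0) / (0.36 + 0.33 + 0.37 + 0.33)
  = 55.9600 / 1.3900 = 40.26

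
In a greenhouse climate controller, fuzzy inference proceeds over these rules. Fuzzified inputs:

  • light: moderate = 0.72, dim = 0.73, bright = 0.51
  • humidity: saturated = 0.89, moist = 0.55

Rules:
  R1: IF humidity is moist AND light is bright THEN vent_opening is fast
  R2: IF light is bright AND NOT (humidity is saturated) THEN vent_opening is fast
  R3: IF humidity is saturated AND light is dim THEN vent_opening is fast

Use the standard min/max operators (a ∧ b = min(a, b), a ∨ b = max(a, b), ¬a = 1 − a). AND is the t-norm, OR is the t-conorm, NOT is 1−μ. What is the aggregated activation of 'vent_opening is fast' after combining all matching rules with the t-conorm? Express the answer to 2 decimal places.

0.73

R1: moist=0.55, bright=0.51; AND[min(a, b)] → w = 0.51
R2: bright=0.51, ¬saturated=1−0.89=0.11; AND[min(a, b)] → w = 0.11
R3: saturated=0.89, dim=0.73; AND[min(a, b)] → w = 0.73
Rules with consequent 'fast': {R1, R2, R3} → strengths 0.51, 0.11, 0.73
Aggregate via t-conorm [max(a, b)]: 0.73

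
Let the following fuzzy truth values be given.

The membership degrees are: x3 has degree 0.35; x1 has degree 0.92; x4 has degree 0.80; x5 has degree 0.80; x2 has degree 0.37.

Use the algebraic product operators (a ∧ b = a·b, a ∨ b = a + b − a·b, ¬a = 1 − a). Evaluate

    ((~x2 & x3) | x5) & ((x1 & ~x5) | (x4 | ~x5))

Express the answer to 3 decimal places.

0.734

~x2 = 1 − 0.3700 = 0.6300
~x2 & x3 = a·b on (0.6300, 0.3500) = 0.2205
(~x2 & x3) | x5 = a + b − a·b on (0.2205, 0.8000) = 0.8441
~x5 = 1 − 0.8000 = 0.2000
x1 & ~x5 = a·b on (0.9200, 0.2000) = 0.1840
~x5 = 1 − 0.8000 = 0.2000
x4 | ~x5 = a + b − a·b on (0.8000, 0.2000) = 0.8400
(x1 & ~x5) | (x4 | ~x5) = a + b − a·b on (0.1840, 0.8400) = 0.8694
((~x2 & x3) | x5) & ((x1 & ~x5) | (x4 | ~x5)) = a·b on (0.8441, 0.8694) = 0.7339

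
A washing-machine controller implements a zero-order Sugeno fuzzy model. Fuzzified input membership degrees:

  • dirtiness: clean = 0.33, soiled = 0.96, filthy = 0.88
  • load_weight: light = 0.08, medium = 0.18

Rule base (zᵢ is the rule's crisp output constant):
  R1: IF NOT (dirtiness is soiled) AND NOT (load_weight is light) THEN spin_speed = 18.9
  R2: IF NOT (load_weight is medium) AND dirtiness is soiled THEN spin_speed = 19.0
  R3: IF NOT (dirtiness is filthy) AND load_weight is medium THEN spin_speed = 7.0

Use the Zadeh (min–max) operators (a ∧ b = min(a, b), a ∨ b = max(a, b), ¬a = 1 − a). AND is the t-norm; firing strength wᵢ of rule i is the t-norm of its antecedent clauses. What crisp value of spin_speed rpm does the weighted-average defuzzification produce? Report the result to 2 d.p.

17.53

R1 (z=18.9): ¬soiled=1−0.96=0.04, ¬light=1−0.08=0.92; AND[min(a, b)] → w = 0.04
R2 (z=19.0): ¬medium=1−0.18=0.82, soiled=0.96; AND[min(a, b)] → w = 0.82
R3 (z=7.0): ¬filthy=1−0.88=0.12, medium=0.18; AND[min(a, b)] → w = 0.12
Weighted average = (0.04·18.9 + 0.82·19.0 + 0.12·7.0) / (0.04 + 0.82 + 0.12)
  = 17.1760 / 0.9800 = 17.53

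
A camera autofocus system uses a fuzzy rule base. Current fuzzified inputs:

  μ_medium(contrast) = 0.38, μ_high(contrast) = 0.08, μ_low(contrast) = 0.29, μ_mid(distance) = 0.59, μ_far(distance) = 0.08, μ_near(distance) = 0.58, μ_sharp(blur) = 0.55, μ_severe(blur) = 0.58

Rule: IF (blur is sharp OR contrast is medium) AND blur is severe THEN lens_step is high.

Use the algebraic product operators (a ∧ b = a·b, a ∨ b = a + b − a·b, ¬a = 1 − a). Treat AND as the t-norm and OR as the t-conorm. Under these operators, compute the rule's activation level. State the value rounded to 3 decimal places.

firing strength: (sharp=0.55 OR medium=0.38) = 0.7210; AND[a·b] with severe=0.58 → w = 0.4182

0.418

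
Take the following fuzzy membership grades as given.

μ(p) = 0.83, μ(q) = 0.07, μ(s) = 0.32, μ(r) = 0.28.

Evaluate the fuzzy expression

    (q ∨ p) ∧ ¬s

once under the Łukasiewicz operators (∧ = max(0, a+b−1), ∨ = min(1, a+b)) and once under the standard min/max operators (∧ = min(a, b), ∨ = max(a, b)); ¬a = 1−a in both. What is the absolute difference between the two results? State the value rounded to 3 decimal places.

Under Łukasiewicz:
  q ∨ p = min(1, a+b) on (0.07, 0.83) = 0.90
  ¬s = 1 − 0.32 = 0.68
  (q ∨ p) ∧ ¬s = max(0, a+b−1) on (0.90, 0.68) = 0.58
  → value = 0.5800
Under standard min/max:
  q ∨ p = max(a, b) on (0.07, 0.83) = 0.83
  ¬s = 1 − 0.32 = 0.68
  (q ∨ p) ∧ ¬s = min(a, b) on (0.83, 0.68) = 0.68
  → value = 0.6800
|0.5800 − 0.6800| = 0.100

0.100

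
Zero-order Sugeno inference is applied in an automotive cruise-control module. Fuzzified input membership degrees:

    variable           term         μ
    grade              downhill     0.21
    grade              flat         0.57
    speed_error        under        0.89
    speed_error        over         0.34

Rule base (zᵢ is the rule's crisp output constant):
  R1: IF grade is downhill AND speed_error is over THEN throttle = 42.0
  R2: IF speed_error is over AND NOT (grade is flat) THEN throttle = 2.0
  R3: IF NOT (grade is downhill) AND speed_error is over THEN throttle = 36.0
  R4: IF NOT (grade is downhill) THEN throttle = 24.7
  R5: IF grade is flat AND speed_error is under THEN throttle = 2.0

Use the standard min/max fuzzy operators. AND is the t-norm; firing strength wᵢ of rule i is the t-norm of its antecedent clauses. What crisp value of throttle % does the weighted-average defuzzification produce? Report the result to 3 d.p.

18.841

R1 (z=42.0): downhill=0.21, over=0.34; AND[min(a, b)] → w = 0.21
R2 (z=2.0): over=0.34, ¬flat=1−0.57=0.43; AND[min(a, b)] → w = 0.34
R3 (z=36.0): ¬downhill=1−0.21=0.79, over=0.34; AND[min(a, b)] → w = 0.34
R4 (z=24.7): ¬downhill=1−0.21=0.79 → w = 0.79
R5 (z=2.0): flat=0.57, under=0.89; AND[min(a, b)] → w = 0.57
Weighted average = (0.21·42.0 + 0.34·2.0 + 0.34·36.0 + 0.79·24.7 + 0.57·2.0) / (0.21 + 0.34 + 0.34 + 0.79 + 0.57)
  = 42.3930 / 2.2500 = 18.841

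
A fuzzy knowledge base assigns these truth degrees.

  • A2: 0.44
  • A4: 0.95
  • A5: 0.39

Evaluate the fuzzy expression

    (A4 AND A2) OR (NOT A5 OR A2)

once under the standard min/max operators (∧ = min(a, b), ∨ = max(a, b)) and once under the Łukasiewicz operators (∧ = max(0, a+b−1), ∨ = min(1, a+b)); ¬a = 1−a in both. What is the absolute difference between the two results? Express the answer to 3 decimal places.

0.390

Under standard min/max:
  A4 AND A2 = min(a, b) on (0.95, 0.44) = 0.44
  NOT A5 = 1 − 0.39 = 0.61
  NOT A5 OR A2 = max(a, b) on (0.61, 0.44) = 0.61
  (A4 AND A2) OR (NOT A5 OR A2) = max(a, b) on (0.44, 0.61) = 0.61
  → value = 0.6100
Under Łukasiewicz:
  A4 AND A2 = max(0, a+b−1) on (0.95, 0.44) = 0.39
  NOT A5 = 1 − 0.39 = 0.61
  NOT A5 OR A2 = min(1, a+b) on (0.61, 0.44) = 1.00
  (A4 AND A2) OR (NOT A5 OR A2) = min(1, a+b) on (0.39, 1.00) = 1.00
  → value = 1.0000
|0.6100 − 1.0000| = 0.390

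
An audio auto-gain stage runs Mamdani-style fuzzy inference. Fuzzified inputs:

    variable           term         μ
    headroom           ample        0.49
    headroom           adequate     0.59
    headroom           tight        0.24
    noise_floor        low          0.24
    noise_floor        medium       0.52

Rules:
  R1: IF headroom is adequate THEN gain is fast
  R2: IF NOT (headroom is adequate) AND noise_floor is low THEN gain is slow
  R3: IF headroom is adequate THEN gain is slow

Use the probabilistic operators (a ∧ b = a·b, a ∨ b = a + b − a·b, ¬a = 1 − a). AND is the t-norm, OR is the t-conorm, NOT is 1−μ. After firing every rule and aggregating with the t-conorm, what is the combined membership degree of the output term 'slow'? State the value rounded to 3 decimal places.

R1: adequate=0.59 → w = 0.5900
R2: ¬adequate=1−0.59=0.41, low=0.24; AND[a·b] → w = 0.0984
R3: adequate=0.59 → w = 0.5900
Rules with consequent 'slow': {R2, R3} → strengths 0.0984, 0.5900
Aggregate via t-conorm [a + b − a·b]: 0.6303

0.630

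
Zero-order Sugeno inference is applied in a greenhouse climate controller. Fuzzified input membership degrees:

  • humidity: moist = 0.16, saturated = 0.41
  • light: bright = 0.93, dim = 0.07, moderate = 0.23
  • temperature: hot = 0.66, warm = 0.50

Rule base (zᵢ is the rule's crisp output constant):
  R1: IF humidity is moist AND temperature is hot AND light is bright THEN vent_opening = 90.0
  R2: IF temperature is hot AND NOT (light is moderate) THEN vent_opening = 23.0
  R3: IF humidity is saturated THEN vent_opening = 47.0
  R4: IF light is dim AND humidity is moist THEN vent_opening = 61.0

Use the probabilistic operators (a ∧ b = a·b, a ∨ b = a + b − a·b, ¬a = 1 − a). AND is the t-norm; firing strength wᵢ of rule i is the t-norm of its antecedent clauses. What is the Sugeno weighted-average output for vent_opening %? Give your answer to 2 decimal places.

39.39

R1 (z=90.0): moist=0.16, hot=0.66, bright=0.93; AND[a·b] → w = 0.0982
R2 (z=23.0): hot=0.66, ¬moderate=1−0.23=0.77; AND[a·b] → w = 0.5082
R3 (z=47.0): saturated=0.41 → w = 0.4100
R4 (z=61.0): dim=0.07, moist=0.16; AND[a·b] → w = 0.0112
Weighted average = (0.0982·90.0 + 0.5082·23.0 + 0.4100·47.0 + 0.0112·61.0) / (0.0982 + 0.5082 + 0.4100 + 0.0112)
  = 40.4805 / 1.0276 = 39.39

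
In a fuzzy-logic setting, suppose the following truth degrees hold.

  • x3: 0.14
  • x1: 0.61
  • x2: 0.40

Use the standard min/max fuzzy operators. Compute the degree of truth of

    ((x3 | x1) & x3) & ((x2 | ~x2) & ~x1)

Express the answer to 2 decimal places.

0.14

x3 | x1 = max(a, b) on (0.14, 0.61) = 0.61
(x3 | x1) & x3 = min(a, b) on (0.61, 0.14) = 0.14
~x2 = 1 − 0.40 = 0.60
x2 | ~x2 = max(a, b) on (0.40, 0.60) = 0.60
~x1 = 1 − 0.61 = 0.39
(x2 | ~x2) & ~x1 = min(a, b) on (0.60, 0.39) = 0.39
((x3 | x1) & x3) & ((x2 | ~x2) & ~x1) = min(a, b) on (0.14, 0.39) = 0.14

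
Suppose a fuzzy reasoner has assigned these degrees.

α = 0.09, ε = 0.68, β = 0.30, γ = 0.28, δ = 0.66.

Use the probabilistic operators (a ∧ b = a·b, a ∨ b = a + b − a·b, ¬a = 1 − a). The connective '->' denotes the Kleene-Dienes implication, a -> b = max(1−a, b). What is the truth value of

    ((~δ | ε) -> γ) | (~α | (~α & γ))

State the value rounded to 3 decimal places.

0.952

~δ = 1 − 0.6600 = 0.3400
~δ | ε = a + b − a·b on (0.3400, 0.6800) = 0.7888
(~δ | ε) -> γ  [Kleene-Dienes: max(1−a, b)] with a=0.7888, b=0.2800 → 0.2800
~α = 1 − 0.0900 = 0.9100
~α = 1 − 0.0900 = 0.9100
~α & γ = a·b on (0.9100, 0.2800) = 0.2548
~α | (~α & γ) = a + b − a·b on (0.9100, 0.2548) = 0.9329
((~δ | ε) -> γ) | (~α | (~α & γ)) = a + b − a·b on (0.2800, 0.9329) = 0.9517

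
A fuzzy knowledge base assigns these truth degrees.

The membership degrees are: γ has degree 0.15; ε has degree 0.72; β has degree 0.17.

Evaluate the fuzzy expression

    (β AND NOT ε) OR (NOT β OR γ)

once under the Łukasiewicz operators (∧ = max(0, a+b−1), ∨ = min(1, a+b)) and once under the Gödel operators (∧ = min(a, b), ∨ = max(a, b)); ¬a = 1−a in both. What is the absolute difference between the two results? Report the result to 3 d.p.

Under Łukasiewicz:
  NOT ε = 1 − 0.72 = 0.28
  β AND NOT ε = max(0, a+b−1) on (0.17, 0.28) = 0.00
  NOT β = 1 − 0.17 = 0.83
  NOT β OR γ = min(1, a+b) on (0.83, 0.15) = 0.98
  (β AND NOT ε) OR (NOT β OR γ) = min(1, a+b) on (0.00, 0.98) = 0.98
  → value = 0.9800
Under Gödel:
  NOT ε = 1 − 0.72 = 0.28
  β AND NOT ε = min(a, b) on (0.17, 0.28) = 0.17
  NOT β = 1 − 0.17 = 0.83
  NOT β OR γ = max(a, b) on (0.83, 0.15) = 0.83
  (β AND NOT ε) OR (NOT β OR γ) = max(a, b) on (0.17, 0.83) = 0.83
  → value = 0.8300
|0.9800 − 0.8300| = 0.150

0.150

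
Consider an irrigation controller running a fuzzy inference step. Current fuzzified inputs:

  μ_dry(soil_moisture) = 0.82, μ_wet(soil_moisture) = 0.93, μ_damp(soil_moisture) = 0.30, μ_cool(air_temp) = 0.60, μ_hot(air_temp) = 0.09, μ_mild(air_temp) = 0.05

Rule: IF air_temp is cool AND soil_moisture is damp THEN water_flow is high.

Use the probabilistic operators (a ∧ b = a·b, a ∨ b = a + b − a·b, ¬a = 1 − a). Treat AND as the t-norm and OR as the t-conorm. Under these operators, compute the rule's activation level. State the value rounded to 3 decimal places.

firing strength: cool=0.60, damp=0.30; AND[a·b] → w = 0.1800

0.180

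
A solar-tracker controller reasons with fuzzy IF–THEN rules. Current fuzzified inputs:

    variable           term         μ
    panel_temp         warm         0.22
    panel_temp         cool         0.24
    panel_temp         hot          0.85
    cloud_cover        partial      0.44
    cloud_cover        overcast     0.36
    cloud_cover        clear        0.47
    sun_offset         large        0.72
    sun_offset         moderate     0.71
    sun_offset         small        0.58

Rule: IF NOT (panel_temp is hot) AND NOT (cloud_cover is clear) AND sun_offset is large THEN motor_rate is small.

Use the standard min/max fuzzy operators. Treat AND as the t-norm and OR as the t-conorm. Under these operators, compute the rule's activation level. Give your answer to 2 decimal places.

0.15

firing strength: ¬hot=1−0.85=0.15, ¬clear=1−0.47=0.53, large=0.72; AND[min(a, b)] → w = 0.15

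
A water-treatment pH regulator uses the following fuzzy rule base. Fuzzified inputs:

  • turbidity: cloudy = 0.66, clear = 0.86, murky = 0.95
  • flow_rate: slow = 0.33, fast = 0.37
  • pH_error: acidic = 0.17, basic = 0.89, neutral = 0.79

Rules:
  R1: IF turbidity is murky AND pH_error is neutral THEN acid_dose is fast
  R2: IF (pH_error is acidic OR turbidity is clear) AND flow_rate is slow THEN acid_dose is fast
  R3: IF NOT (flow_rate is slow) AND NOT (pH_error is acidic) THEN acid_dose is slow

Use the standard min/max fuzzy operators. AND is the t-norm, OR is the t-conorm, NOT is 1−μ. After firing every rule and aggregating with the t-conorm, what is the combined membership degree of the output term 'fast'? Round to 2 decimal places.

R1: murky=0.95, neutral=0.79; AND[min(a, b)] → w = 0.79
R2: (acidic=0.17 OR clear=0.86) = 0.86; AND[min(a, b)] with slow=0.33 → w = 0.33
R3: ¬slow=1−0.33=0.67, ¬acidic=1−0.17=0.83; AND[min(a, b)] → w = 0.67
Rules with consequent 'fast': {R1, R2} → strengths 0.79, 0.33
Aggregate via t-conorm [max(a, b)]: 0.79

0.79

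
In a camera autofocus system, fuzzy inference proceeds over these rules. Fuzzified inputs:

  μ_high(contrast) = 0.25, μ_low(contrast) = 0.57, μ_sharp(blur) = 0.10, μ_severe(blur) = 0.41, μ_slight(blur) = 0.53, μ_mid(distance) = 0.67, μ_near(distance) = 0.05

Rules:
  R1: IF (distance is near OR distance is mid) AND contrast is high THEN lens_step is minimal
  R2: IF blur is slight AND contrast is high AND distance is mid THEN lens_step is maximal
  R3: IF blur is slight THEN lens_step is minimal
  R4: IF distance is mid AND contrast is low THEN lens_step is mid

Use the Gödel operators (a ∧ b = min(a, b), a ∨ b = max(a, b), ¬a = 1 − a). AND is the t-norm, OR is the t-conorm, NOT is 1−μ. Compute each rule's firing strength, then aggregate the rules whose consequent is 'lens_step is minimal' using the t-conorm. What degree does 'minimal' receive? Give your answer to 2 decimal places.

R1: (near=0.05 OR mid=0.67) = 0.67; AND[min(a, b)] with high=0.25 → w = 0.25
R2: slight=0.53, high=0.25, mid=0.67; AND[min(a, b)] → w = 0.25
R3: slight=0.53 → w = 0.53
R4: mid=0.67, low=0.57; AND[min(a, b)] → w = 0.57
Rules with consequent 'minimal': {R1, R3} → strengths 0.25, 0.53
Aggregate via t-conorm [max(a, b)]: 0.53

0.53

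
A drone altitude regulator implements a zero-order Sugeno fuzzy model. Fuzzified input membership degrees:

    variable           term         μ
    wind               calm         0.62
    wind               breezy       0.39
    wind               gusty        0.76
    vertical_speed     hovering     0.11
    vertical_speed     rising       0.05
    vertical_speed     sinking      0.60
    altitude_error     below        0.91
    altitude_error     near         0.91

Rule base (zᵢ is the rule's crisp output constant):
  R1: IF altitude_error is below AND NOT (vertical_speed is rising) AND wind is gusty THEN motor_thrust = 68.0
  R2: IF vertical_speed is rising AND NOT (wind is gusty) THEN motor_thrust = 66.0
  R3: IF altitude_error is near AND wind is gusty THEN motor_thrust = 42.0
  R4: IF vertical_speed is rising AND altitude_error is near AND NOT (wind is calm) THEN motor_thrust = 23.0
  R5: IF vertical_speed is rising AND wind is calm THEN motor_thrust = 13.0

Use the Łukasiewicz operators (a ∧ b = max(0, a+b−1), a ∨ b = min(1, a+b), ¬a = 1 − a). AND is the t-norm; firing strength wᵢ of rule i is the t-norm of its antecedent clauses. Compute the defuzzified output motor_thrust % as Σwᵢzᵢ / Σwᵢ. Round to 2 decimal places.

R1 (z=68.0): below=0.91, ¬rising=1−0.05=0.95, gusty=0.76; AND[max(0, a+b−1)] → w = 0.62
R2 (z=66.0): rising=0.05, ¬gusty=1−0.76=0.24; AND[max(0, a+b−1)] → w = 0.00
R3 (z=42.0): near=0.91, gusty=0.76; AND[max(0, a+b−1)] → w = 0.67
R4 (z=23.0): rising=0.05, near=0.91, ¬calm=1−0.62=0.38; AND[max(0, a+b−1)] → w = 0.00
R5 (z=13.0): rising=0.05, calm=0.62; AND[max(0, a+b−1)] → w = 0.00
Weighted average = (0.62·68.0 + 0.00·66.0 + 0.67·42.0 + 0.00·23.0 + 0.00·13.0) / (0.62 + 0.00 + 0.67 + 0.00 + 0.00)
  = 70.3000 / 1.2900 = 54.50

54.50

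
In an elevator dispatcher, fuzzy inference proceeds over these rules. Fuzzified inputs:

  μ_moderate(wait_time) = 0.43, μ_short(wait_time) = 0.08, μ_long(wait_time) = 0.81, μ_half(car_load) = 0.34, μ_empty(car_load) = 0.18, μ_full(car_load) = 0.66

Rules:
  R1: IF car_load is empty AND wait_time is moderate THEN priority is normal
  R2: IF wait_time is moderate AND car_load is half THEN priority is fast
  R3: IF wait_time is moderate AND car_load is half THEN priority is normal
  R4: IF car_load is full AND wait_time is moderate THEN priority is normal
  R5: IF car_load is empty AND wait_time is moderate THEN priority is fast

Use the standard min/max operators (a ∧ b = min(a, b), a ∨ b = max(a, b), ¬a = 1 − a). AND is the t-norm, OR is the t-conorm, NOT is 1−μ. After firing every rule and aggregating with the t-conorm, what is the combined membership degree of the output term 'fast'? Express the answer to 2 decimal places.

0.34

R1: empty=0.18, moderate=0.43; AND[min(a, b)] → w = 0.18
R2: moderate=0.43, half=0.34; AND[min(a, b)] → w = 0.34
R3: moderate=0.43, half=0.34; AND[min(a, b)] → w = 0.34
R4: full=0.66, moderate=0.43; AND[min(a, b)] → w = 0.43
R5: empty=0.18, moderate=0.43; AND[min(a, b)] → w = 0.18
Rules with consequent 'fast': {R2, R5} → strengths 0.34, 0.18
Aggregate via t-conorm [max(a, b)]: 0.34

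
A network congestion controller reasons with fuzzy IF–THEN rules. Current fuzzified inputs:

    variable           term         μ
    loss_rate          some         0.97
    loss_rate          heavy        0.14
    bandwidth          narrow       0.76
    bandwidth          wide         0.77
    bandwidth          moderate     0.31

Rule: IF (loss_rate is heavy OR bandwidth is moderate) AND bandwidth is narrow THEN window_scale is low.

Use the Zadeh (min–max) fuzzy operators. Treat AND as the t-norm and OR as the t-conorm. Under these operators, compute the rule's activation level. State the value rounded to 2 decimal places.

firing strength: (heavy=0.14 OR moderate=0.31) = 0.31; AND[min(a, b)] with narrow=0.76 → w = 0.31

0.31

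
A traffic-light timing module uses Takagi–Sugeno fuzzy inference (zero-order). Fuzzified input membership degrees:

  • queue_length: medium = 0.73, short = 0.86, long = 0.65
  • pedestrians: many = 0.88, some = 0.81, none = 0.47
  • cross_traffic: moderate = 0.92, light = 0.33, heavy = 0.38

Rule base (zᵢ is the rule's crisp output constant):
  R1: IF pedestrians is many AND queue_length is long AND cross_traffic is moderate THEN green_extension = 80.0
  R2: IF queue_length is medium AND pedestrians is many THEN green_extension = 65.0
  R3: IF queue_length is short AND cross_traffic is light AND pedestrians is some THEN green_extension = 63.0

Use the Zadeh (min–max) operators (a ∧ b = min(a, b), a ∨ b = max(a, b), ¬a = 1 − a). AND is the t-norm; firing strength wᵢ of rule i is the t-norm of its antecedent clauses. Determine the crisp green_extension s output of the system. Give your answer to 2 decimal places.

R1 (z=80.0): many=0.88, long=0.65, moderate=0.92; AND[min(a, b)] → w = 0.65
R2 (z=65.0): medium=0.73, many=0.88; AND[min(a, b)] → w = 0.73
R3 (z=63.0): short=0.86, light=0.33, some=0.81; AND[min(a, b)] → w = 0.33
Weighted average = (0.65·80.0 + 0.73·65.0 + 0.33·63.0) / (0.65 + 0.73 + 0.33)
  = 120.2400 / 1.7100 = 70.32

70.32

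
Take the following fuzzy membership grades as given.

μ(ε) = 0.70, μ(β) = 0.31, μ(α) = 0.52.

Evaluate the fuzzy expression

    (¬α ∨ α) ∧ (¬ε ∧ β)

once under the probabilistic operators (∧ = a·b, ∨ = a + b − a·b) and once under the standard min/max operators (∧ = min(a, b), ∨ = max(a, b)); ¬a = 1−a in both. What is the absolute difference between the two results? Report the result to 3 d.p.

Under probabilistic:
  ¬α = 1 − 0.5200 = 0.4800
  ¬α ∨ α = a + b − a·b on (0.4800, 0.5200) = 0.7504
  ¬ε = 1 − 0.7000 = 0.3000
  ¬ε ∧ β = a·b on (0.3000, 0.3100) = 0.0930
  (¬α ∨ α) ∧ (¬ε ∧ β) = a·b on (0.7504, 0.0930) = 0.0698
  → value = 0.0698
Under standard min/max:
  ¬α = 1 − 0.52 = 0.48
  ¬α ∨ α = max(a, b) on (0.48, 0.52) = 0.52
  ¬ε = 1 − 0.70 = 0.30
  ¬ε ∧ β = min(a, b) on (0.30, 0.31) = 0.30
  (¬α ∨ α) ∧ (¬ε ∧ β) = min(a, b) on (0.52, 0.30) = 0.30
  → value = 0.3000
|0.0698 − 0.3000| = 0.230

0.230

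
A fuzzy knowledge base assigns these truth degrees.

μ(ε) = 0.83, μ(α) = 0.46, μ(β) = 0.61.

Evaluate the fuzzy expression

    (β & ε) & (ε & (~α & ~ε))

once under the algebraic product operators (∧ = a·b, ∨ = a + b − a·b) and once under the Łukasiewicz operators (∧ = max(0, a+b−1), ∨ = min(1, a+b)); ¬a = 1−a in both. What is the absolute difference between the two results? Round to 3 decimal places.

Under algebraic product:
  β & ε = a·b on (0.6100, 0.8300) = 0.5063
  ~α = 1 − 0.4600 = 0.5400
  ~ε = 1 − 0.8300 = 0.1700
  ~α & ~ε = a·b on (0.5400, 0.1700) = 0.0918
  ε & (~α & ~ε) = a·b on (0.8300, 0.0918) = 0.0762
  (β & ε) & (ε & (~α & ~ε)) = a·b on (0.5063, 0.0762) = 0.0386
  → value = 0.0386
Under Łukasiewicz:
  β & ε = max(0, a+b−1) on (0.61, 0.83) = 0.44
  ~α = 1 − 0.46 = 0.54
  ~ε = 1 − 0.83 = 0.17
  ~α & ~ε = max(0, a+b−1) on (0.54, 0.17) = 0.00
  ε & (~α & ~ε) = max(0, a+b−1) on (0.83, 0.00) = 0.00
  (β & ε) & (ε & (~α & ~ε)) = max(0, a+b−1) on (0.44, 0.00) = 0.00
  → value = 0.0000
|0.0386 − 0.0000| = 0.039

0.039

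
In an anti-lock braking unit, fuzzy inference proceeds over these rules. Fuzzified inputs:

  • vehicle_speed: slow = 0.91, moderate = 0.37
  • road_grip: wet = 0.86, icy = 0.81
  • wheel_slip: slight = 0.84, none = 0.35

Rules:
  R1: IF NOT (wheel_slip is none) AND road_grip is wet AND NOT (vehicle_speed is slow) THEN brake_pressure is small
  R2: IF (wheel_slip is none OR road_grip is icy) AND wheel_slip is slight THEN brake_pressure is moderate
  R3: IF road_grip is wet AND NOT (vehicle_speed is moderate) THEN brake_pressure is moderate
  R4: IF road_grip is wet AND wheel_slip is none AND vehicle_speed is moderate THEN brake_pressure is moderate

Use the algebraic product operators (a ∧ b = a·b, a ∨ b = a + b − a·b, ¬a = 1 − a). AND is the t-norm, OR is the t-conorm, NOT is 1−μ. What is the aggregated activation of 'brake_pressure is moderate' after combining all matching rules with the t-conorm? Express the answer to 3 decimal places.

R1: ¬none=1−0.35=0.65, wet=0.86, ¬slow=1−0.91=0.09; AND[a·b] → w = 0.0503
R2: (none=0.35 OR icy=0.81) = 0.8765; AND[a·b] with slight=0.84 → w = 0.7363
R3: wet=0.86, ¬moderate=1−0.37=0.63; AND[a·b] → w = 0.5418
R4: wet=0.86, none=0.35, moderate=0.37; AND[a·b] → w = 0.1114
Rules with consequent 'moderate': {R2, R3, R4} → strengths 0.7363, 0.5418, 0.1114
Aggregate via t-conorm [a + b − a·b]: 0.8926

0.893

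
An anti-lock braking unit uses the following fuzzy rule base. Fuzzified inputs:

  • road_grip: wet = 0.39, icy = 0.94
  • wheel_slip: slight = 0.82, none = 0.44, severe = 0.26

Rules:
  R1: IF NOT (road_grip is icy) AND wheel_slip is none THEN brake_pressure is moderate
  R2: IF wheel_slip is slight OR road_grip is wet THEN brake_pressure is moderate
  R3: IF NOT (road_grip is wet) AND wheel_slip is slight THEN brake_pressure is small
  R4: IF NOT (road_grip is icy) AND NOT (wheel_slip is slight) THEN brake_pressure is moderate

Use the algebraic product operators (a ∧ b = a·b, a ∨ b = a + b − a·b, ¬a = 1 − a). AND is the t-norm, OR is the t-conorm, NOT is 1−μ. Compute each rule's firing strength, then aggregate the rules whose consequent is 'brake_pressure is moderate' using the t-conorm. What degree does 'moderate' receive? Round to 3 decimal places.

R1: ¬icy=1−0.94=0.06, none=0.44; AND[a·b] → w = 0.0264
R2: slight=0.82, wet=0.39; OR[a + b − a·b] → w = 0.8902
R3: ¬wet=1−0.39=0.61, slight=0.82; AND[a·b] → w = 0.5002
R4: ¬icy=1−0.94=0.06, ¬slight=1−0.82=0.18; AND[a·b] → w = 0.0108
Rules with consequent 'moderate': {R1, R2, R4} → strengths 0.0264, 0.8902, 0.0108
Aggregate via t-conorm [a + b − a·b]: 0.8943

0.894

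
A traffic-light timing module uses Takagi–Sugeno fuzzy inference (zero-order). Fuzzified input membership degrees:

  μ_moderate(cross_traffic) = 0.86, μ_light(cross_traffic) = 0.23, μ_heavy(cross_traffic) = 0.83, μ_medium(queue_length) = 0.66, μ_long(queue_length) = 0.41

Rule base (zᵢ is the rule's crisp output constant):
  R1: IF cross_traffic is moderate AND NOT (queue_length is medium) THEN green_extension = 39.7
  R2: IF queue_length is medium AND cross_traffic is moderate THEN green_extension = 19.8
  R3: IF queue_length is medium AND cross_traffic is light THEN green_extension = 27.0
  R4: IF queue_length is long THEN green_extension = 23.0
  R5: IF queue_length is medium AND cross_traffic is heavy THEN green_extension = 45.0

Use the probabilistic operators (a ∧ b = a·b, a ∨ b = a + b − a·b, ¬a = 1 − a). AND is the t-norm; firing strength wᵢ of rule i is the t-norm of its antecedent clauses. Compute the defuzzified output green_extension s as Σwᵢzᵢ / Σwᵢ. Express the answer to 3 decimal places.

30.984

R1 (z=39.7): moderate=0.86, ¬medium=1−0.66=0.34; AND[a·b] → w = 0.2924
R2 (z=19.8): medium=0.66, moderate=0.86; AND[a·b] → w = 0.5676
R3 (z=27.0): medium=0.66, light=0.23; AND[a·b] → w = 0.1518
R4 (z=23.0): long=0.41 → w = 0.4100
R5 (z=45.0): medium=0.66, heavy=0.83; AND[a·b] → w = 0.5478
Weighted average = (0.2924·39.7 + 0.5676·19.8 + 0.1518·27.0 + 0.4100·23.0 + 0.5478·45.0) / (0.2924 + 0.5676 + 0.1518 + 0.4100 + 0.5478)
  = 61.0264 / 1.9696 = 30.984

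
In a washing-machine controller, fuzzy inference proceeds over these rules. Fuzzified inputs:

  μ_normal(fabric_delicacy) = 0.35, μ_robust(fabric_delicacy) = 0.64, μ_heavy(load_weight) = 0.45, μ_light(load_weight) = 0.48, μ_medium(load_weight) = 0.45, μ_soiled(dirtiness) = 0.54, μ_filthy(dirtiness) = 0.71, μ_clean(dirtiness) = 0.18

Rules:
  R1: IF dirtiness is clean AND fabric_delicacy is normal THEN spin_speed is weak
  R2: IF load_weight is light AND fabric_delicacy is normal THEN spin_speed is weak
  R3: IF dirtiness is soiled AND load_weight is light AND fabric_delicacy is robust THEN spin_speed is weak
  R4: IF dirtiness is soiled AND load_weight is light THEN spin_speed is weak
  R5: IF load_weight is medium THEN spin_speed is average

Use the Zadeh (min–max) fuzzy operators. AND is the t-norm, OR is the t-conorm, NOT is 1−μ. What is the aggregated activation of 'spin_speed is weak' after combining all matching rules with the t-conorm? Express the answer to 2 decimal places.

0.48

R1: clean=0.18, normal=0.35; AND[min(a, b)] → w = 0.18
R2: light=0.48, normal=0.35; AND[min(a, b)] → w = 0.35
R3: soiled=0.54, light=0.48, robust=0.64; AND[min(a, b)] → w = 0.48
R4: soiled=0.54, light=0.48; AND[min(a, b)] → w = 0.48
R5: medium=0.45 → w = 0.45
Rules with consequent 'weak': {R1, R2, R3, R4} → strengths 0.18, 0.35, 0.48, 0.48
Aggregate via t-conorm [max(a, b)]: 0.48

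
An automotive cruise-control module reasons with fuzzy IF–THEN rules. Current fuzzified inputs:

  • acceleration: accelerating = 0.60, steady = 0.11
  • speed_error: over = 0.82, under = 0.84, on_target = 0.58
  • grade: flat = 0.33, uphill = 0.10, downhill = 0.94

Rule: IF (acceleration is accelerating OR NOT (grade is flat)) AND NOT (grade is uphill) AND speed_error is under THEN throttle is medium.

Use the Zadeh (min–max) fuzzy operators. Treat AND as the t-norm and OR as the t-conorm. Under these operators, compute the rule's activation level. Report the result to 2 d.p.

0.67

firing strength: (accelerating=0.60 OR ¬flat=1−0.33=0.67) = 0.67; AND[min(a, b)] with ¬uphill=1−0.10=0.90, under=0.84 → w = 0.67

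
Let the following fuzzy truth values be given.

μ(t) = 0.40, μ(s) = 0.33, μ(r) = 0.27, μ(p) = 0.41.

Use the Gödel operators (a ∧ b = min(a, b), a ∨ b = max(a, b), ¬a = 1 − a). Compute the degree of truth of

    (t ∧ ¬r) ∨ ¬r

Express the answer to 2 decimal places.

¬r = 1 − 0.27 = 0.73
t ∧ ¬r = min(a, b) on (0.40, 0.73) = 0.40
¬r = 1 − 0.27 = 0.73
(t ∧ ¬r) ∨ ¬r = max(a, b) on (0.40, 0.73) = 0.73

0.73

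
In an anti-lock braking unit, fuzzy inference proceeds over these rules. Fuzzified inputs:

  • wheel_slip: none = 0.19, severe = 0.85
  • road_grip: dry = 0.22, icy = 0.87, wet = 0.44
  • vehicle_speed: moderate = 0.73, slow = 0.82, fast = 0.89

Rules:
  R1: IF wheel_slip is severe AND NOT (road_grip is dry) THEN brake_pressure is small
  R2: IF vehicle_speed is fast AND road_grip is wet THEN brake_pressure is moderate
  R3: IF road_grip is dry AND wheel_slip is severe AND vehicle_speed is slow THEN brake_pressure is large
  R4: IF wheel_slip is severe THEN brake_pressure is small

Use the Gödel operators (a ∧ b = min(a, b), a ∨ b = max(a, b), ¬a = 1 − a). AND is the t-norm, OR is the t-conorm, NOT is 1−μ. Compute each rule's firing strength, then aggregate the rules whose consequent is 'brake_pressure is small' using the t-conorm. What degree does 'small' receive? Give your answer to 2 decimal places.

R1: severe=0.85, ¬dry=1−0.22=0.78; AND[min(a, b)] → w = 0.78
R2: fast=0.89, wet=0.44; AND[min(a, b)] → w = 0.44
R3: dry=0.22, severe=0.85, slow=0.82; AND[min(a, b)] → w = 0.22
R4: severe=0.85 → w = 0.85
Rules with consequent 'small': {R1, R4} → strengths 0.78, 0.85
Aggregate via t-conorm [max(a, b)]: 0.85

0.85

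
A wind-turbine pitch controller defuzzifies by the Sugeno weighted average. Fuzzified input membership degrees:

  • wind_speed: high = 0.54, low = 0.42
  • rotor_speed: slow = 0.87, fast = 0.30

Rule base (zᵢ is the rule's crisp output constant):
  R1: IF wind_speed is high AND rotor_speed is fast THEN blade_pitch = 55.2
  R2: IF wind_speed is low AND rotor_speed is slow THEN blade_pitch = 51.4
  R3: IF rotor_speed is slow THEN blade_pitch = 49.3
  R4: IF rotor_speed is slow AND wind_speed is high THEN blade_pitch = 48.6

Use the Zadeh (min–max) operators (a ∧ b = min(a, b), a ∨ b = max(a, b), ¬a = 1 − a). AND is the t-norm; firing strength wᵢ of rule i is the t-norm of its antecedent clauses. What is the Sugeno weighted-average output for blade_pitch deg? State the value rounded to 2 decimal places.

R1 (z=55.2): high=0.54, fast=0.30; AND[min(a, b)] → w = 0.30
R2 (z=51.4): low=0.42, slow=0.87; AND[min(a, b)] → w = 0.42
R3 (z=49.3): slow=0.87 → w = 0.87
R4 (z=48.6): slow=0.87, high=0.54; AND[min(a, b)] → w = 0.54
Weighted average = (0.30·55.2 + 0.42·51.4 + 0.87·49.3 + 0.54·48.6) / (0.30 + 0.42 + 0.87 + 0.54)
  = 107.2830 / 2.1300 = 50.37

50.37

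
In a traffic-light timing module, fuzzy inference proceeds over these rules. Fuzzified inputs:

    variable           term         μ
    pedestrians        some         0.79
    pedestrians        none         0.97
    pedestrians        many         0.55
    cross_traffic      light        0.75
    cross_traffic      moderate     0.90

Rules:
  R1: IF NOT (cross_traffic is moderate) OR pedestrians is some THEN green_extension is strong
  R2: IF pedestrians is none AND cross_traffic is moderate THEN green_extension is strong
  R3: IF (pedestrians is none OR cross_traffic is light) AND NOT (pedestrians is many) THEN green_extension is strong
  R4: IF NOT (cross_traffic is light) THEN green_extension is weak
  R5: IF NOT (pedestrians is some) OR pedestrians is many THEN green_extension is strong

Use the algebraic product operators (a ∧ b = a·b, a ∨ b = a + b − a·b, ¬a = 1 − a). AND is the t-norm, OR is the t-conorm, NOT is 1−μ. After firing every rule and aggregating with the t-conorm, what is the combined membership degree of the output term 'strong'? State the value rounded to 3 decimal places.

0.995

R1: ¬moderate=1−0.90=0.10, some=0.79; OR[a + b − a·b] → w = 0.8110
R2: none=0.97, moderate=0.90; AND[a·b] → w = 0.8730
R3: (none=0.97 OR light=0.75) = 0.9925; AND[a·b] with ¬many=1−0.55=0.45 → w = 0.4466
R4: ¬light=1−0.75=0.25 → w = 0.2500
R5: ¬some=1−0.79=0.21, many=0.55; OR[a + b − a·b] → w = 0.6445
Rules with consequent 'strong': {R1, R2, R3, R5} → strengths 0.8110, 0.8730, 0.4466, 0.6445
Aggregate via t-conorm [a + b − a·b]: 0.9953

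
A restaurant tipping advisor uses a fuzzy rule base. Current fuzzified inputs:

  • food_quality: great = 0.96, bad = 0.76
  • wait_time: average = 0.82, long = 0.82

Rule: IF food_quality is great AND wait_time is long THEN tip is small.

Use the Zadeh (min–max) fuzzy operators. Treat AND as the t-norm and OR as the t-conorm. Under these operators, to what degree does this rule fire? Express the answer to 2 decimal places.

0.82

firing strength: great=0.96, long=0.82; AND[min(a, b)] → w = 0.82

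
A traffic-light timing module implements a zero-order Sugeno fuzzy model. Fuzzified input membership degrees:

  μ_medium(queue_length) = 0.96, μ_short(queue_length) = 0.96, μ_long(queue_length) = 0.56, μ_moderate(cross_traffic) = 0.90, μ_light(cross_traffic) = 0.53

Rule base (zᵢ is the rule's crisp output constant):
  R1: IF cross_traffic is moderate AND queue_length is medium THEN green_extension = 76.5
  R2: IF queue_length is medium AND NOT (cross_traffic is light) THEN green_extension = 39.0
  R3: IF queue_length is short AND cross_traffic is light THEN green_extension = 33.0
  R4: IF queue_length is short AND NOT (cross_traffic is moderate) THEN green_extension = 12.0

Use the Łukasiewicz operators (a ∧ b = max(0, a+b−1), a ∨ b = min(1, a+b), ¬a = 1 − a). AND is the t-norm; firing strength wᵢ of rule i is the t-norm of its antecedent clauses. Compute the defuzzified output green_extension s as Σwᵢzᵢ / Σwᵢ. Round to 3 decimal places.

54.049

R1 (z=76.5): moderate=0.90, medium=0.96; AND[max(0, a+b−1)] → w = 0.86
R2 (z=39.0): medium=0.96, ¬light=1−0.53=0.47; AND[max(0, a+b−1)] → w = 0.43
R3 (z=33.0): short=0.96, light=0.53; AND[max(0, a+b−1)] → w = 0.49
R4 (z=12.0): short=0.96, ¬moderate=1−0.90=0.10; AND[max(0, a+b−1)] → w = 0.06
Weighted average = (0.86·76.5 + 0.43·39.0 + 0.49·33.0 + 0.06·12.0) / (0.86 + 0.43 + 0.49 + 0.06)
  = 99.4500 / 1.8400 = 54.049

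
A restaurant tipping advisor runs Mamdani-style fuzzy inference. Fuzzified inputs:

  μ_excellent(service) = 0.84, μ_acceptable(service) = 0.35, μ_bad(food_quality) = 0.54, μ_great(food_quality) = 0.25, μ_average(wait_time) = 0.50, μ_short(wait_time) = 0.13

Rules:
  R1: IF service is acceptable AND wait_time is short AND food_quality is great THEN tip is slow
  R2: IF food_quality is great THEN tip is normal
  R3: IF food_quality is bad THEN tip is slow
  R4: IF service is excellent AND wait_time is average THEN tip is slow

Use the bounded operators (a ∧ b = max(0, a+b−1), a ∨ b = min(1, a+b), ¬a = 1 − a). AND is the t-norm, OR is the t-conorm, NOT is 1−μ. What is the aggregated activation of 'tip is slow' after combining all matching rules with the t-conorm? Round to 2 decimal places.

0.88

R1: acceptable=0.35, short=0.13, great=0.25; AND[max(0, a+b−1)] → w = 0.00
R2: great=0.25 → w = 0.25
R3: bad=0.54 → w = 0.54
R4: excellent=0.84, average=0.50; AND[max(0, a+b−1)] → w = 0.34
Rules with consequent 'slow': {R1, R3, R4} → strengths 0.00, 0.54, 0.34
Aggregate via t-conorm [min(1, a+b)]: 0.88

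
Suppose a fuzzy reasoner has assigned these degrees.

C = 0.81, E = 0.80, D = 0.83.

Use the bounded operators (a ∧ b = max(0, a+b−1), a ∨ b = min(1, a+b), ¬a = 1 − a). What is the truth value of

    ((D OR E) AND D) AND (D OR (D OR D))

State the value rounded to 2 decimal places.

0.83

D OR E = min(1, a+b) on (0.83, 0.80) = 1.00
(D OR E) AND D = max(0, a+b−1) on (1.00, 0.83) = 0.83
D OR D = min(1, a+b) on (0.83, 0.83) = 1.00
D OR (D OR D) = min(1, a+b) on (0.83, 1.00) = 1.00
((D OR E) AND D) AND (D OR (D OR D)) = max(0, a+b−1) on (0.83, 1.00) = 0.83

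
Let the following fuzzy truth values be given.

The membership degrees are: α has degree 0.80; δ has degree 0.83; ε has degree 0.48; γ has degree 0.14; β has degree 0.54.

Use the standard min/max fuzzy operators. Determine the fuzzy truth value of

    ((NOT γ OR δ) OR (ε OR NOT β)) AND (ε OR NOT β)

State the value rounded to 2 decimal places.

0.48

NOT γ = 1 − 0.14 = 0.86
NOT γ OR δ = max(a, b) on (0.86, 0.83) = 0.86
NOT β = 1 − 0.54 = 0.46
ε OR NOT β = max(a, b) on (0.48, 0.46) = 0.48
(NOT γ OR δ) OR (ε OR NOT β) = max(a, b) on (0.86, 0.48) = 0.86
NOT β = 1 − 0.54 = 0.46
ε OR NOT β = max(a, b) on (0.48, 0.46) = 0.48
((NOT γ OR δ) OR (ε OR NOT β)) AND (ε OR NOT β) = min(a, b) on (0.86, 0.48) = 0.48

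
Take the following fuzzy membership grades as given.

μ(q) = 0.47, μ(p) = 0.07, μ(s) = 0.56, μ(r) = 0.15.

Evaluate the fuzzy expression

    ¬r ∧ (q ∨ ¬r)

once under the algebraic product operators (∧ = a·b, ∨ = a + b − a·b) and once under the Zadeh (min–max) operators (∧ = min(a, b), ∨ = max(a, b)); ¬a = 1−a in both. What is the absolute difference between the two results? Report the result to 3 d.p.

0.068

Under algebraic product:
  ¬r = 1 − 0.1500 = 0.8500
  ¬r = 1 − 0.1500 = 0.8500
  q ∨ ¬r = a + b − a·b on (0.4700, 0.8500) = 0.9205
  ¬r ∧ (q ∨ ¬r) = a·b on (0.8500, 0.9205) = 0.7824
  → value = 0.7824
Under Zadeh (min–max):
  ¬r = 1 − 0.15 = 0.85
  ¬r = 1 − 0.15 = 0.85
  q ∨ ¬r = max(a, b) on (0.47, 0.85) = 0.85
  ¬r ∧ (q ∨ ¬r) = min(a, b) on (0.85, 0.85) = 0.85
  → value = 0.8500
|0.7824 − 0.8500| = 0.068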